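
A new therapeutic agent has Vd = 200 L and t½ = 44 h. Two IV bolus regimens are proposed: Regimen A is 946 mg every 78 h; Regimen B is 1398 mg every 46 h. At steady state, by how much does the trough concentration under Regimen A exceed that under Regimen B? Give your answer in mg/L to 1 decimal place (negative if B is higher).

-4.6 mg/L

Regimen A: f = (1/2)^(78/44) ≈ 0.2927; Cmin,ss = (946/200)·f/(1−f) ≈ 1.957 mg/L.
Regimen B: f = (1/2)^(46/44) ≈ 0.4845; Cmin,ss = (1398/200)·f/(1−f) ≈ 6.570 mg/L.
Difference ≈ 1.957 − 6.570 ≈ -4.613 mg/L.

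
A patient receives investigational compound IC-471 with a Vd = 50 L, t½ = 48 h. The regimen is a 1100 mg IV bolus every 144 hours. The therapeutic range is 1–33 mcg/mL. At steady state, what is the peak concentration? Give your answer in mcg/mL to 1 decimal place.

τ = 144 h = 3 half-lives, so f = (1/2)^3 = 0.125.
At steady state, R = 1/(1 − 0.125) = 8/7.
Single-dose peak C₀ = D/Vd = 1100/50 = 22 mcg/mL.
Steady-state peak Cmax,ss = C₀·R = 22 × 8/7 ≈ 25.143 mcg/mL.
Peak 25.1 mcg/mL vs MTC 33 mcg/mL: below toxic threshold.

25.1 mcg/mL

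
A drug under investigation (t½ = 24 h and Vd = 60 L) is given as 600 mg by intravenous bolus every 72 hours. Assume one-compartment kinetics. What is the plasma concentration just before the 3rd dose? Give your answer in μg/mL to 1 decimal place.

1.4 μg/mL

f = (1/2)^(τ/t½) = (1/2)^(72/24) ≈ 0.1250.
C₀ = D/Vd = 600/60 ≈ 10.000 μg/mL.
Before the 3rd dose, 2 doses have been given. Superposition: Cmin = C₀·(f + f²).
≈ 10.000 × (0.1250 + 0.0156) ≈ 10.000 × 0.1406 ≈ 1.406 μg/mL.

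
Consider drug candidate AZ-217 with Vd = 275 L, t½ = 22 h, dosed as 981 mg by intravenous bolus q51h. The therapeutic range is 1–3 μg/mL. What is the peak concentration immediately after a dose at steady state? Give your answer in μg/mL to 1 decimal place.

4.5 μg/mL

k = ln2/t½ = ln2/22 ≈ 0.031507 h⁻¹; fraction remaining f = e^(−kτ) = e^(−0.031507×51) ≈ 0.2005.
Accumulation ratio R = 1/(1 − f) ≈ 1/0.7995 ≈ 1.2508.
Single-dose peak C₀ = D/Vd = 981/275 ≈ 3.567 μg/mL.
Steady-state peak Cmax,ss = C₀·R ≈ 3.567 × 1.2508 ≈ 4.462 μg/mL.
Peak 4.5 μg/mL vs MTC 3 μg/mL: exceeds toxic threshold.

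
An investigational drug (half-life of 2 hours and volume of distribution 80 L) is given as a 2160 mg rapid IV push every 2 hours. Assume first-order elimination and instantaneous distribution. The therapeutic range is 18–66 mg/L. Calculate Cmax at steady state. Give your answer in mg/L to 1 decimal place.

τ = 2 h = 1 half-life, so f = (1/2)^1 = 0.5.
Accumulation ratio R = 1/(1 − f) = 1/0.5 = 2/1.
Single-dose peak C₀ = D/Vd = 2160/80 = 27 mg/L.
Steady-state peak Cmax,ss = C₀·R = 27 × 2/1 ≈ 54.000 mg/L.
Peak 54.0 mg/L vs MTC 66 mg/L: below toxic threshold.

54.0 mg/L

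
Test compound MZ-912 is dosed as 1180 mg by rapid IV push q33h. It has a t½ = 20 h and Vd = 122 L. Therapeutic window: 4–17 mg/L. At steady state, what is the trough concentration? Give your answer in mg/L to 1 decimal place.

4.5 mg/L

τ/t½ = 33/20 ≈ 1.65, so fraction remaining f = (1/2)^(33/20) ≈ 0.3186.
Single-dose peak C₀ = D/Vd = 1180/122 ≈ 9.672 mg/L.
Steady-state trough Cmin,ss = C₀·f/(1−f) ≈ 9.672 × 0.3186/0.6814 ≈ 4.522 mg/L.
Trough 4.5 mg/L vs MEC 4 mg/L: adequate.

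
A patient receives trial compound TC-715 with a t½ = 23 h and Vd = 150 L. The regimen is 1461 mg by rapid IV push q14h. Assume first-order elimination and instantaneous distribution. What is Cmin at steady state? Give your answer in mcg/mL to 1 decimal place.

18.6 mcg/mL

Over one 14-h interval, 14/23 ≈ 0.6087 half-lives elapse, leaving f ≈ 0.6558 of each dose.
Each bolus raises the concentration by D/Vd = 1461/150 ≈ 9.740 mcg/mL.
Steady-state trough Cmin,ss = C₀·f/(1−f) ≈ 9.740 × 0.6558/0.3442 ≈ 18.558 mcg/mL.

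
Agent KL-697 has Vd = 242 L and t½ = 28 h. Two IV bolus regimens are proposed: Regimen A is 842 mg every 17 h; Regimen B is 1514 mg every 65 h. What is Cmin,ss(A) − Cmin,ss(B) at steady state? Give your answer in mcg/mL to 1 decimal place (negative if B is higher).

5.1 mcg/mL

Regimen A: f = (1/2)^(17/28) ≈ 0.6565; Cmin,ss = (842/242)·f/(1−f) ≈ 6.650 mcg/mL.
Regimen B: f = (1/2)^(65/28) ≈ 0.2001; Cmin,ss = (1514/242)·f/(1−f) ≈ 1.565 mcg/mL.
Difference ≈ 6.650 − 1.565 ≈ 5.085 mcg/mL.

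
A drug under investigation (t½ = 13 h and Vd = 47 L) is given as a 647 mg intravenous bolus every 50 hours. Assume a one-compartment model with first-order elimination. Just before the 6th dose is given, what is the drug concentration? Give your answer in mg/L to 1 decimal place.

f = (1/2)^(τ/t½) = (1/2)^(50/13) ≈ 0.0695.
C₀ = D/Vd = 647/47 ≈ 13.766 mg/L.
Before the 6th dose, 5 doses have been given. Superposition: Cmin = C₀·(f + f² + … + f^5).
≈ 13.766 × (0.0695 + 0.0048 + 0.0003 + 0.0000 + 0.0000) ≈ 13.766 × 0.0746 ≈ 1.027 mg/L.

1.0 mg/L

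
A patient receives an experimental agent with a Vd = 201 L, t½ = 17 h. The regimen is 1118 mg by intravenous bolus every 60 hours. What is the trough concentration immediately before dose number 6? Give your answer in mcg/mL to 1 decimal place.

0.5 mcg/mL

f = (1/2)^(τ/t½) = (1/2)^(60/17) ≈ 0.0866.
C₀ = D/Vd = 1118/201 ≈ 5.562 mcg/mL.
Before the 6th dose, 5 doses have been given. Superposition: Cmin = C₀·(f + f² + … + f^5).
≈ 5.562 × (0.0866 + 0.0075 + 0.0006 + 0.0001 + 0.0000) ≈ 5.562 × 0.0948 ≈ 0.527 mcg/mL.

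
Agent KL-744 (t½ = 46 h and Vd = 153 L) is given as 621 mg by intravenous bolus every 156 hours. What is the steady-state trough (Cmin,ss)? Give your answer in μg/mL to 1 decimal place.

k = ln2/t½ = ln2/46 ≈ 0.015068 h⁻¹; fraction remaining f = e^(−kτ) = e^(−0.015068×156) ≈ 0.0953.
Accumulation ratio R = 1/(1 − f) ≈ 1/0.9047 ≈ 1.1053.
Single-dose peak C₀ = D/Vd = 621/153 ≈ 4.059 μg/mL.
Cmax,ss = C₀/(1 − f) ≈ 4.059/0.9047 ≈ 4.487 μg/mL.
Steady-state trough Cmin,ss = Cmax,ss·f ≈ 4.487 × 0.0953 ≈ 0.428 μg/mL.

0.4 μg/mL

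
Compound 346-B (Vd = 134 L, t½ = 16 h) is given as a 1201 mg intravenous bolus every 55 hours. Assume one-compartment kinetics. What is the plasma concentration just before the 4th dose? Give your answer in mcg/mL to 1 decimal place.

f = (1/2)^(τ/t½) = (1/2)^(55/16) ≈ 0.0923.
C₀ = D/Vd = 1201/134 ≈ 8.963 mcg/mL.
Before the 4th dose, 3 doses have been given. Superposition: Cmin = C₀·(f + f² + … + f^3).
≈ 8.963 × (0.0923 + 0.0085 + 0.0008) ≈ 8.963 × 0.1016 ≈ 0.911 mcg/mL.

0.9 mcg/mL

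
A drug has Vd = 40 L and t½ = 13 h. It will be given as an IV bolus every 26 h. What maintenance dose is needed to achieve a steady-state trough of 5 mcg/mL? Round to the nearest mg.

τ/t½ = 26/13 ≈ 2, so f = (1/2)^(26/13) ≈ 0.250000.
Cmin,ss = (D/Vd)·f/(1−f), so D = Cmin,ss·Vd·(1−f)/f.
D = 5 × 40 × (1−f)/f ≈ 5 × 40 × 3.00000 ≈ 600.00 mg.

600 mg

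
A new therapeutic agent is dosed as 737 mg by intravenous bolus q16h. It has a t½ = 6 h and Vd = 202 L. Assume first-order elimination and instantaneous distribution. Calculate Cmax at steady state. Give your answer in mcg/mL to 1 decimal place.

4.3 mcg/mL

τ/t½ = 16/6 ≈ 2.6667, so fraction remaining f = (1/2)^(16/6) ≈ 0.1575.
Accumulation ratio R = 1/(1 − f) ≈ 1/0.8425 ≈ 1.1869.
Each bolus raises the concentration by D/Vd = 737/202 ≈ 3.649 mcg/mL.
Steady-state peak Cmax,ss = C₀·R ≈ 3.649 × 1.1869 ≈ 4.331 mcg/mL.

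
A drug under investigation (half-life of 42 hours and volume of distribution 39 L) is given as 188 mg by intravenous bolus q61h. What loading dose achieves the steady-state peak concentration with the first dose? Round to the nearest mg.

296 mg

f = (1/2)^(61/42) ≈ 0.365418; accumulation ratio R = 1/(1−f) ≈ 1.57584.
Loading dose to hit Cmax,ss on first dose: D_load = D_maint·R ≈ 188 × 1.57584 ≈ 296.26 mg.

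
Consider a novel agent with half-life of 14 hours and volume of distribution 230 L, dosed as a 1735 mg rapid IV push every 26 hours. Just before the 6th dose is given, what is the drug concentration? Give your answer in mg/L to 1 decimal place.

f = (1/2)^(τ/t½) = (1/2)^(26/14) ≈ 0.2760.
C₀ = D/Vd = 1735/230 ≈ 7.543 mg/L.
Before the 6th dose, 5 doses have been given. Superposition: Cmin = C₀·(f + f² + … + f^5).
≈ 7.543 × (0.2760 + 0.0762 + 0.0210 + 0.0058 + 0.0016) ≈ 7.543 × 0.3806 ≈ 2.871 mg/L.

2.9 mg/L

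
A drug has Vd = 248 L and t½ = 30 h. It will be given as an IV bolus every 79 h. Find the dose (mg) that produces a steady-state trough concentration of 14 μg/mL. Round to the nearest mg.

18070 mg

τ/t½ = 79/30 ≈ 2.6333, so f = (1/2)^(79/30) ≈ 0.161171.
Cmin,ss = (D/Vd)·f/(1−f), so D = Cmin,ss·Vd·(1−f)/f.
D = 14 × 248 × (1−f)/f ≈ 14 × 248 × 5.20459 ≈ 18070.34 mg.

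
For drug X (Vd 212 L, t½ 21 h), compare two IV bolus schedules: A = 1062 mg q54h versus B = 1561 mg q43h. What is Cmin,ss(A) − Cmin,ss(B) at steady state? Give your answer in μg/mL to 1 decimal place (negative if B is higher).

-1.3 μg/mL

Regimen A: f = (1/2)^(54/21) ≈ 0.1682; Cmin,ss = (1062/212)·f/(1−f) ≈ 1.013 μg/mL.
Regimen B: f = (1/2)^(43/21) ≈ 0.2419; Cmin,ss = (1561/212)·f/(1−f) ≈ 2.350 μg/mL.
Difference ≈ 1.013 − 2.350 ≈ -1.337 μg/mL.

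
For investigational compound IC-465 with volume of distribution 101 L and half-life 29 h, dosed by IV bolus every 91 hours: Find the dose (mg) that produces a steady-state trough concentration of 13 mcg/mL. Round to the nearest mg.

τ/t½ = 91/29 ≈ 3.1379, so f = (1/2)^(91/29) ≈ 0.113603.
Cmin,ss = (D/Vd)·f/(1−f), so D = Cmin,ss·Vd·(1−f)/f.
D = 13 × 101 × (1−f)/f ≈ 13 × 101 × 7.80258 ≈ 10244.79 mg.

10245 mg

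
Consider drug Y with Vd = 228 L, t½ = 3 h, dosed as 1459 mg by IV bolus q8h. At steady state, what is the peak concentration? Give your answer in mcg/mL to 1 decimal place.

7.6 mcg/mL

k = ln2/t½ = ln2/3 ≈ 0.231049 h⁻¹; fraction remaining f = e^(−kτ) = e^(−0.231049×8) ≈ 0.1575.
Accumulation ratio R = 1/(1 − f) ≈ 1/0.8425 ≈ 1.1869.
Single-dose peak C₀ = D/Vd = 1459/228 ≈ 6.399 mcg/mL.
Cmax,ss = C₀/(1 − f) ≈ 6.399/0.8425 ≈ 7.595 mcg/mL.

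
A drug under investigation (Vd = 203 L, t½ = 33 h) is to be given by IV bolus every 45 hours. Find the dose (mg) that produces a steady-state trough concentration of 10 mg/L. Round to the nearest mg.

3194 mg

τ/t½ = 45/33 ≈ 1.3636, so f = (1/2)^(45/33) ≈ 0.388602.
Cmin,ss = (D/Vd)·f/(1−f), so D = Cmin,ss·Vd·(1−f)/f.
D = 10 × 203 × (1−f)/f ≈ 10 × 203 × 1.57333 ≈ 3193.86 mg.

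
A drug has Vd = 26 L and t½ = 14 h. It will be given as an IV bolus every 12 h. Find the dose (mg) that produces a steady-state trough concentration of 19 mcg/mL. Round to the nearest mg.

401 mg

τ/t½ = 12/14 ≈ 0.85714, so f = (1/2)^(12/14) ≈ 0.552045.
Cmin,ss = (D/Vd)·f/(1−f), so D = Cmin,ss·Vd·(1−f)/f.
D = 19 × 26 × (1−f)/f ≈ 19 × 26 × 0.81145 ≈ 400.86 mg.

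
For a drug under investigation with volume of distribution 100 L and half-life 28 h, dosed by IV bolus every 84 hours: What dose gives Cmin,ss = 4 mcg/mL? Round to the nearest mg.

τ/t½ = 84/28 ≈ 3, so f = (1/2)^(84/28) ≈ 0.125000.
Cmin,ss = (D/Vd)·f/(1−f), so D = Cmin,ss·Vd·(1−f)/f.
D = 4 × 100 × (1−f)/f ≈ 4 × 100 × 7.00000 ≈ 2800.00 mg.

2800 mg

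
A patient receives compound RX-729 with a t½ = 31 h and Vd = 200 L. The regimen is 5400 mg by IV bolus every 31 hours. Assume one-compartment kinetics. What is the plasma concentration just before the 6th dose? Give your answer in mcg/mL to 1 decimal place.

26.2 mcg/mL

f = (1/2)^(τ/t½) = (1/2)^(31/31) ≈ 0.5000.
C₀ = D/Vd = 5400/200 ≈ 27.000 mcg/mL.
Before the 6th dose, 5 doses have been given. Superposition: Cmin = C₀·(f + f² + … + f^5).
≈ 27.000 × (0.5000 + 0.2500 + 0.1250 + 0.0625 + 0.0313) ≈ 27.000 × 0.9688 ≈ 26.158 mcg/mL.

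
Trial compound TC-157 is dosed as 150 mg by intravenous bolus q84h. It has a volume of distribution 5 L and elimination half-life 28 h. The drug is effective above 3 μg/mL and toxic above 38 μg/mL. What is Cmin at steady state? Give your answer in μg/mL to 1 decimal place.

4.3 μg/mL

The dosing interval is 3 half-lives, so f = 2^(−3) = 0.125.
At steady state, R = 1/(1 − 0.125) = 8/7.
Single-dose peak C₀ = D/Vd = 150/5 = 30 μg/mL.
Steady-state peak Cmax,ss = C₀·R = 30 × 8/7 ≈ 34.286 μg/mL.
Steady-state trough Cmin,ss = Cmax,ss·f ≈ 34.286 × 0.125 ≈ 4.286 μg/mL.
Trough 4.3 μg/mL vs MEC 3 μg/mL: adequate.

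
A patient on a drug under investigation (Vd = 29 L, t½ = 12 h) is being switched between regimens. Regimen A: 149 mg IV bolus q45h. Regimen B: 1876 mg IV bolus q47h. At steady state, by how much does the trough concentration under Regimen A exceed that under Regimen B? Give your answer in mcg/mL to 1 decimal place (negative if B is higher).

-4.2 mcg/mL

Regimen A: f = (1/2)^(45/12) ≈ 0.0743; Cmin,ss = (149/29)·f/(1−f) ≈ 0.412 mcg/mL.
Regimen B: f = (1/2)^(47/12) ≈ 0.0662; Cmin,ss = (1876/29)·f/(1−f) ≈ 4.586 mcg/mL.
Difference ≈ 0.412 − 4.586 ≈ -4.174 mcg/mL.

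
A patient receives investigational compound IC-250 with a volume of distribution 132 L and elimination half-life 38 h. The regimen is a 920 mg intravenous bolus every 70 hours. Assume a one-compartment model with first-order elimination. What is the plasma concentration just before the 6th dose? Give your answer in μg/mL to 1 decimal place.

f = (1/2)^(τ/t½) = (1/2)^(70/38) ≈ 0.2789.
C₀ = D/Vd = 920/132 ≈ 6.970 μg/mL.
Before the 6th dose, 5 doses have been given. Superposition: Cmin = C₀·(f + f² + … + f^5).
≈ 6.970 × (0.2789 + 0.0778 + 0.0217 + 0.0061 + 0.0017) ≈ 6.970 × 0.3862 ≈ 2.692 μg/mL.

2.7 μg/mL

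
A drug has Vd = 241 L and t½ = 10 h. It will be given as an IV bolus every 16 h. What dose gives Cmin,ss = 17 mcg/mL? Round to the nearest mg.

τ/t½ = 16/10 ≈ 1.6, so f = (1/2)^(16/10) ≈ 0.329877.
Cmin,ss = (D/Vd)·f/(1−f), so D = Cmin,ss·Vd·(1−f)/f.
D = 17 × 241 × (1−f)/f ≈ 17 × 241 × 2.03143 ≈ 8322.77 mg.

8323 mg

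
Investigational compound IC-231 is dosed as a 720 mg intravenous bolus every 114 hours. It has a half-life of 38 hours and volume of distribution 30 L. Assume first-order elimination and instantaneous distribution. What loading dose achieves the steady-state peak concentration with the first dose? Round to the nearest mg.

f = (1/2)^(114/38) ≈ 0.125000; accumulation ratio R = 1/(1−f) ≈ 1.14286.
Loading dose to hit Cmax,ss on first dose: D_load = D_maint·R ≈ 720 × 1.14286 ≈ 822.86 mg.

823 mg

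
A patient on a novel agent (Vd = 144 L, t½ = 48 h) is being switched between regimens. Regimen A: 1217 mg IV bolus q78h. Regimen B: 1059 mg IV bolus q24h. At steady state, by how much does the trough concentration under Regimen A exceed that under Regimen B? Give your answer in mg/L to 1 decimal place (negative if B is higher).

-13.7 mg/L

Regimen A: f = (1/2)^(78/48) ≈ 0.3242; Cmin,ss = (1217/144)·f/(1−f) ≈ 4.054 mg/L.
Regimen B: f = (1/2)^(24/48) ≈ 0.7071; Cmin,ss = (1059/144)·f/(1−f) ≈ 17.754 mg/L.
Difference ≈ 4.054 − 17.754 ≈ -13.700 mg/L.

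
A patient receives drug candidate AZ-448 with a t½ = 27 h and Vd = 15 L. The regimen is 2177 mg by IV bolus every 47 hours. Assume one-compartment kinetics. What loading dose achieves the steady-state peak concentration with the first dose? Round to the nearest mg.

f = (1/2)^(47/27) ≈ 0.299216; accumulation ratio R = 1/(1−f) ≈ 1.42697.
Loading dose to hit Cmax,ss on first dose: D_load = D_maint·R ≈ 2177 × 1.42697 ≈ 3106.51 mg.

3107 mg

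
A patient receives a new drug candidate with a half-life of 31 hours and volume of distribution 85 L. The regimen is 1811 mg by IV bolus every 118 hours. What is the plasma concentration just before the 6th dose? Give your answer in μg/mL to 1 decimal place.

1.6 μg/mL

f = (1/2)^(τ/t½) = (1/2)^(118/31) ≈ 0.0715.
C₀ = D/Vd = 1811/85 ≈ 21.306 μg/mL.
Before the 6th dose, 5 doses have been given. Superposition: Cmin = C₀·(f + f² + … + f^5).
≈ 21.306 × (0.0715 + 0.0051 + 0.0004 + 0.0000 + 0.0000) ≈ 21.306 × 0.0770 ≈ 1.641 μg/mL.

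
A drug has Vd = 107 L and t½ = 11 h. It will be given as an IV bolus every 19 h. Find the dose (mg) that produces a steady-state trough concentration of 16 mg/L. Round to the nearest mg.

3956 mg

τ/t½ = 19/11 ≈ 1.7273, so f = (1/2)^(19/11) ≈ 0.302022.
Cmin,ss = (D/Vd)·f/(1−f), so D = Cmin,ss·Vd·(1−f)/f.
D = 16 × 107 × (1−f)/f ≈ 16 × 107 × 2.31102 ≈ 3956.47 mg.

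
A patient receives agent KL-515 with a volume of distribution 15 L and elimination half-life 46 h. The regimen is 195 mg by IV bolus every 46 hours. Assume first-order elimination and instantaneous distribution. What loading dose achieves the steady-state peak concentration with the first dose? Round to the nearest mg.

f = (1/2)^(46/46) ≈ 0.500000; accumulation ratio R = 1/(1−f) ≈ 2.00000.
Loading dose to hit Cmax,ss on first dose: D_load = D_maint·R ≈ 195 × 2.00000 ≈ 390.00 mg.

390 mg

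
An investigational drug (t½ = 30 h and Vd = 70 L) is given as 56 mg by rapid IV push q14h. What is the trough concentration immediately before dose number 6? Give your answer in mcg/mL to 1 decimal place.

f = (1/2)^(τ/t½) = (1/2)^(14/30) ≈ 0.7236.
C₀ = D/Vd = 56/70 ≈ 0.800 mcg/mL.
Before the 6th dose, 5 doses have been given. Superposition: Cmin = C₀·(f + f² + … + f^5).
≈ 0.800 × (0.7236 + 0.5236 + 0.3789 + 0.2742 + 0.1984) ≈ 0.800 × 2.0987 ≈ 1.679 mcg/mL.

1.7 mcg/mL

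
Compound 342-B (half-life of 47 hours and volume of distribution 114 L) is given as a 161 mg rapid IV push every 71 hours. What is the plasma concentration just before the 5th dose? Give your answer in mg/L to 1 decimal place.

0.8 mg/L

f = (1/2)^(τ/t½) = (1/2)^(71/47) ≈ 0.3510.
C₀ = D/Vd = 161/114 ≈ 1.412 mg/L.
Before the 5th dose, 4 doses have been given. Superposition: Cmin = C₀·(f + f² + … + f^4).
≈ 1.412 × (0.3510 + 0.1232 + 0.0432 + 0.0152) ≈ 1.412 × 0.5326 ≈ 0.752 mg/L.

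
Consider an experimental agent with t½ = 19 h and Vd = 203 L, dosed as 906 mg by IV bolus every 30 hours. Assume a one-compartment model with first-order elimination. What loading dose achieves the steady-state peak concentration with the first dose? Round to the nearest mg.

1362 mg

f = (1/2)^(30/19) ≈ 0.334726; accumulation ratio R = 1/(1−f) ≈ 1.50314.
Loading dose to hit Cmax,ss on first dose: D_load = D_maint·R ≈ 906 × 1.50314 ≈ 1361.84 mg.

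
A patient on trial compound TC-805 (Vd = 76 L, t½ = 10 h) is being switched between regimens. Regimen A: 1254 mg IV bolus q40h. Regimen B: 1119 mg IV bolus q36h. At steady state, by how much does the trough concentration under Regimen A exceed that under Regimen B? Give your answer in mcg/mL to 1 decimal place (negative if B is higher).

-0.2 mcg/mL

Regimen A: f = (1/2)^(40/10) ≈ 0.0625; Cmin,ss = (1254/76)·f/(1−f) ≈ 1.100 mcg/mL.
Regimen B: f = (1/2)^(36/10) ≈ 0.0825; Cmin,ss = (1119/76)·f/(1−f) ≈ 1.324 mcg/mL.
Difference ≈ 1.100 − 1.324 ≈ -0.224 mcg/mL.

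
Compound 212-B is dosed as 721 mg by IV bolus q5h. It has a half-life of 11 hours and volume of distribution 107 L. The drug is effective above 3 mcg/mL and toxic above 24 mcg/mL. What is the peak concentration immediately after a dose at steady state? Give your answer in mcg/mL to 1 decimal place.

24.9 mcg/mL

τ/t½ = 5/11 ≈ 0.45455, so fraction remaining f = (1/2)^(5/11) ≈ 0.7297.
At steady state, accumulation factor R = 1/(1 − e^(−kτ)) ≈ 3.6996.
Single-dose peak C₀ = D/Vd = 721/107 ≈ 6.738 mcg/mL.
Steady-state peak Cmax,ss = C₀·R ≈ 6.738 × 3.6996 ≈ 24.928 mcg/mL.
Peak 24.9 mcg/mL vs MTC 24 mcg/mL: exceeds toxic threshold.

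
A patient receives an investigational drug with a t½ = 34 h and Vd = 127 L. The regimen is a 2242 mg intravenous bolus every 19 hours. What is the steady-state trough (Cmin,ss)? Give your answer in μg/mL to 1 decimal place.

37.3 μg/mL

τ/t½ = 19/34 ≈ 0.55882, so fraction remaining f = (1/2)^(19/34) ≈ 0.6789.
Single-dose peak C₀ = D/Vd = 2242/127 ≈ 17.654 μg/mL.
Steady-state trough Cmin,ss = C₀·f/(1−f) ≈ 17.654 × 0.6789/0.3211 ≈ 37.326 μg/mL.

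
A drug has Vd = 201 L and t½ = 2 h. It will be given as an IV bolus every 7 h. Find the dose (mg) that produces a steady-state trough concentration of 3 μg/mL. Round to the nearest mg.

τ/t½ = 7/2 ≈ 3.5, so f = (1/2)^(7/2) ≈ 0.088388.
Cmin,ss = (D/Vd)·f/(1−f), so D = Cmin,ss·Vd·(1−f)/f.
D = 3 × 201 × (1−f)/f ≈ 3 × 201 × 10.31375 ≈ 6219.19 mg.

6219 mg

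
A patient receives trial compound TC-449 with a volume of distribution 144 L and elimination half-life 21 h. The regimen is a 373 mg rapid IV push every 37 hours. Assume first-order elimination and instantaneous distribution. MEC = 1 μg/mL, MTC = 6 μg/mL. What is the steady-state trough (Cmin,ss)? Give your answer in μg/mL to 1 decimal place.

k = ln2/t½ = ln2/21 ≈ 0.033007 h⁻¹; fraction remaining f = e^(−kτ) = e^(−0.033007×37) ≈ 0.2949.
Each bolus raises the concentration by D/Vd = 373/144 ≈ 2.590 μg/mL.
Steady-state trough Cmin,ss = C₀·f/(1−f) ≈ 2.590 × 0.2949/0.7051 ≈ 1.083 μg/mL.
Trough 1.1 μg/mL vs MEC 1 μg/mL: adequate.

1.1 μg/mL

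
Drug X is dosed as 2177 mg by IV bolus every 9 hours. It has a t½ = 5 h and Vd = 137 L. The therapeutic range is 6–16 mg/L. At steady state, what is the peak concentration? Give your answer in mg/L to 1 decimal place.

22.3 mg/L

k = ln2/t½ = ln2/5 ≈ 0.138629 h⁻¹; fraction remaining f = e^(−kτ) = e^(−0.138629×9) ≈ 0.2872.
Accumulation ratio R = 1/(1 − f) ≈ 1/0.7128 ≈ 1.4029.
Single-dose peak C₀ = D/Vd = 2177/137 ≈ 15.891 mg/L.
Cmax,ss = C₀/(1 − f) ≈ 15.891/0.7128 ≈ 22.294 mg/L.
Peak 22.3 mg/L vs MTC 16 mg/L: exceeds toxic threshold.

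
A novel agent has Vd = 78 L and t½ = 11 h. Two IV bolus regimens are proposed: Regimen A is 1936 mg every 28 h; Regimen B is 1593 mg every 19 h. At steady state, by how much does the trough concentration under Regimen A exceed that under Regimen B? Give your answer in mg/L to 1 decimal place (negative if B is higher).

-3.7 mg/L

Regimen A: f = (1/2)^(28/11) ≈ 0.1713; Cmin,ss = (1936/78)·f/(1−f) ≈ 5.131 mg/L.
Regimen B: f = (1/2)^(19/11) ≈ 0.3020; Cmin,ss = (1593/78)·f/(1−f) ≈ 8.836 mg/L.
Difference ≈ 5.131 − 8.836 ≈ -3.705 mg/L.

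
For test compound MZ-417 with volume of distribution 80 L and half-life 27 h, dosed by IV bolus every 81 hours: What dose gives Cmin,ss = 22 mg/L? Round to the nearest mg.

12320 mg

τ/t½ = 81/27 ≈ 3, so f = (1/2)^(81/27) ≈ 0.125000.
Cmin,ss = (D/Vd)·f/(1−f), so D = Cmin,ss·Vd·(1−f)/f.
D = 22 × 80 × (1−f)/f ≈ 22 × 80 × 7.00000 ≈ 12320.00 mg.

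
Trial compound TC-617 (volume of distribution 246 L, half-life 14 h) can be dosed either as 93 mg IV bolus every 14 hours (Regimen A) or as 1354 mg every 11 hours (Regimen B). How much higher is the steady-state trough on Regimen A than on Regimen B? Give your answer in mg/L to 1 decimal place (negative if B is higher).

Regimen A: f = (1/2)^(14/14) ≈ 0.5000; Cmin,ss = (93/246)·f/(1−f) ≈ 0.378 mg/L.
Regimen B: f = (1/2)^(11/14) ≈ 0.5801; Cmin,ss = (1354/246)·f/(1−f) ≈ 7.604 mg/L.
Difference ≈ 0.378 − 7.604 ≈ -7.226 mg/L.

-7.2 mg/L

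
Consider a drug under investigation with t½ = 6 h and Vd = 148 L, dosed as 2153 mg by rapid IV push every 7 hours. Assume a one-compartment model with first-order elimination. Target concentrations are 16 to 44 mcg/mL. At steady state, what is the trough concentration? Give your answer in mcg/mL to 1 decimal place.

k = ln2/t½ = ln2/6 ≈ 0.115525 h⁻¹; fraction remaining f = e^(−kτ) = e^(−0.115525×7) ≈ 0.4454.
Accumulation ratio R = 1/(1 − f) ≈ 1/0.5546 ≈ 1.8031.
Each bolus raises the concentration by D/Vd = 2153/148 ≈ 14.547 mcg/mL.
Cmax,ss = C₀/(1 − f) ≈ 14.547/0.5546 ≈ 26.230 mcg/mL.
One interval later, Cmin,ss = Cmax,ss·e^(−kτ) ≈ 26.230 × 0.4454 ≈ 11.683 mcg/mL.
Trough 11.7 mcg/mL vs MEC 16 mcg/mL: subtherapeutic.

11.7 mcg/mL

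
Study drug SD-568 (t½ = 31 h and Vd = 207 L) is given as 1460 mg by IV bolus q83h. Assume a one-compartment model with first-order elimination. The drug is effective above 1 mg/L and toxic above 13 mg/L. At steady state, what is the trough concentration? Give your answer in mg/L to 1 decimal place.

1.3 mg/L

Over one 83-h interval, 83/31 ≈ 2.6774 half-lives elapse, leaving f ≈ 0.1563 of each dose.
Accumulation ratio R = 1/(1 − f) ≈ 1/0.8437 ≈ 1.1853.
Single-dose peak C₀ = D/Vd = 1460/207 ≈ 7.053 mg/L.
Cmax,ss = C₀/(1 − f) ≈ 7.053/0.8437 ≈ 8.360 mg/L.
One interval later, Cmin,ss = Cmax,ss·e^(−kτ) ≈ 8.360 × 0.1563 ≈ 1.307 mg/L.
Trough 1.3 mg/L vs MEC 1 mg/L: adequate.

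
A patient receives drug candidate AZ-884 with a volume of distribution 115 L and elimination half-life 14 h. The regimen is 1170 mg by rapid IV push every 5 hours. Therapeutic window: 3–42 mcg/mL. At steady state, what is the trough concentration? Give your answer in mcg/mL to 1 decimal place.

36.2 mcg/mL

k = ln2/t½ = ln2/14 ≈ 0.049511 h⁻¹; fraction remaining f = e^(−kτ) = e^(−0.049511×5) ≈ 0.7807.
At steady state, accumulation factor R = 1/(1 − e^(−kτ)) ≈ 4.5600.
Each bolus raises the concentration by D/Vd = 1170/115 ≈ 10.174 mcg/mL.
Cmax,ss = C₀/(1 − f) ≈ 10.174/0.2193 ≈ 46.393 mcg/mL.
One interval later, Cmin,ss = Cmax,ss·e^(−kτ) ≈ 46.393 × 0.7807 ≈ 36.219 mcg/mL.
Trough 36.2 mcg/mL vs MEC 3 mcg/mL: adequate.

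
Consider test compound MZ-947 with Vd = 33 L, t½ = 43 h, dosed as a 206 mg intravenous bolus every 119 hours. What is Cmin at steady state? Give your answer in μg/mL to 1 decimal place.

1.1 μg/mL

Over one 119-h interval, 119/43 ≈ 2.7674 half-lives elapse, leaving f ≈ 0.1469 of each dose.
Single-dose peak C₀ = D/Vd = 206/33 ≈ 6.242 μg/mL.
Steady-state trough Cmin,ss = C₀·f/(1−f) ≈ 6.242 × 0.1469/0.8531 ≈ 1.075 μg/mL.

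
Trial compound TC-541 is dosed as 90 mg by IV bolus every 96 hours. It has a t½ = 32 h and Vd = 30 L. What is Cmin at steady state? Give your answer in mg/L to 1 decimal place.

0.4 mg/L

τ = 96 h = 3 half-lives, so f = (1/2)^3 = 0.125.
At steady state, R = 1/(1 − 0.125) = 8/7.
Single-dose peak C₀ = D/Vd = 90/30 = 3 mg/L.
Steady-state peak Cmax,ss = C₀·R = 3 × 8/7 ≈ 3.429 mg/L.
Steady-state trough Cmin,ss = Cmax,ss·f ≈ 3.429 × 0.125 ≈ 0.429 mg/L.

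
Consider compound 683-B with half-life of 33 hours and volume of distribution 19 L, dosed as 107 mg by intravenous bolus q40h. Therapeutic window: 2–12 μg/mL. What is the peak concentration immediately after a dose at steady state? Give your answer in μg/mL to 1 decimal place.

τ/t½ = 40/33 ≈ 1.2121, so fraction remaining f = (1/2)^(40/33) ≈ 0.4316.
At steady state, accumulation factor R = 1/(1 − e^(−kτ)) ≈ 1.7593.
Single-dose peak C₀ = D/Vd = 107/19 ≈ 5.632 μg/mL.
Steady-state peak Cmax,ss = C₀·R ≈ 5.632 × 1.7593 ≈ 9.908 μg/mL.
Peak 9.9 μg/mL vs MTC 12 μg/mL: below toxic threshold.

9.9 μg/mL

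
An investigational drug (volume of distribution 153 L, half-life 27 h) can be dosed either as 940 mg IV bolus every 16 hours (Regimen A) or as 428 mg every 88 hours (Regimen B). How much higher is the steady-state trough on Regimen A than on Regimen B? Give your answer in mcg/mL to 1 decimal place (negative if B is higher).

Regimen A: f = (1/2)^(16/27) ≈ 0.6632; Cmin,ss = (940/153)·f/(1−f) ≈ 12.098 mcg/mL.
Regimen B: f = (1/2)^(88/27) ≈ 0.1044; Cmin,ss = (428/153)·f/(1−f) ≈ 0.326 mcg/mL.
Difference ≈ 12.098 − 0.326 ≈ 11.772 mcg/mL.

11.8 mcg/mL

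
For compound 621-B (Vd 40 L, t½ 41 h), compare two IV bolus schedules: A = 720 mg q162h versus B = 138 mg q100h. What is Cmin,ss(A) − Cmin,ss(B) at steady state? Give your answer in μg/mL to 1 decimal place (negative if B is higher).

0.5 μg/mL

Regimen A: f = (1/2)^(162/41) ≈ 0.0646; Cmin,ss = (720/40)·f/(1−f) ≈ 1.243 μg/mL.
Regimen B: f = (1/2)^(100/41) ≈ 0.1844; Cmin,ss = (138/40)·f/(1−f) ≈ 0.780 μg/mL.
Difference ≈ 1.243 − 0.780 ≈ 0.463 μg/mL.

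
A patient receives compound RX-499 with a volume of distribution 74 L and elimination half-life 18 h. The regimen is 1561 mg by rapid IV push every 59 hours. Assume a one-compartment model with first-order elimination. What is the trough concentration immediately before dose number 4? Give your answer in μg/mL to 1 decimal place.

f = (1/2)^(τ/t½) = (1/2)^(59/18) ≈ 0.1031.
C₀ = D/Vd = 1561/74 ≈ 21.095 μg/mL.
Before the 4th dose, 3 doses have been given. Superposition: Cmin = C₀·(f + f² + … + f^3).
≈ 21.095 × (0.1031 + 0.0106 + 0.0011) ≈ 21.095 × 0.1148 ≈ 2.422 μg/mL.

2.4 μg/mL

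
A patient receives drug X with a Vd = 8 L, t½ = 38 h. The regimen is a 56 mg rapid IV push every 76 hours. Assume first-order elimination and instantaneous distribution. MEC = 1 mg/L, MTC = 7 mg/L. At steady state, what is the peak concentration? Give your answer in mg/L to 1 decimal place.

9.3 mg/L

The dosing interval is 2 half-lives, so f = 2^(−2) = 0.25.
At steady state, R = 1/(1 − 0.25) = 4/3.
Single-dose peak C₀ = D/Vd = 56/8 = 7 mg/L.
Steady-state peak Cmax,ss = C₀·R = 7 × 4/3 ≈ 9.333 mg/L.
Peak 9.3 mg/L vs MTC 7 mg/L: exceeds toxic threshold.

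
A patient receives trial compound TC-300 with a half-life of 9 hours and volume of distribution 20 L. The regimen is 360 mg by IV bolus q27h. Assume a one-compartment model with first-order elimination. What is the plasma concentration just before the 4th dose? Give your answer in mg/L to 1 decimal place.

f = (1/2)^(τ/t½) = (1/2)^(27/9) ≈ 0.1250.
C₀ = D/Vd = 360/20 ≈ 18.000 mg/L.
Before the 4th dose, 3 doses have been given. Superposition: Cmin = C₀·(f + f² + … + f^3).
≈ 18.000 × (0.1250 + 0.0156 + 0.0020) ≈ 18.000 × 0.1426 ≈ 2.567 mg/L.

2.6 mg/L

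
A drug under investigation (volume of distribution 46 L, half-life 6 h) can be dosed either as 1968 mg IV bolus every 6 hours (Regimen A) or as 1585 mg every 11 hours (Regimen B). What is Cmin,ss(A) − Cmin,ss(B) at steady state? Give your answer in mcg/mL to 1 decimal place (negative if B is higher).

29.3 mcg/mL

Regimen A: f = (1/2)^(6/6) ≈ 0.5000; Cmin,ss = (1968/46)·f/(1−f) ≈ 42.783 mcg/mL.
Regimen B: f = (1/2)^(11/6) ≈ 0.2806; Cmin,ss = (1585/46)·f/(1−f) ≈ 13.440 mcg/mL.
Difference ≈ 42.783 − 13.440 ≈ 29.343 mcg/mL.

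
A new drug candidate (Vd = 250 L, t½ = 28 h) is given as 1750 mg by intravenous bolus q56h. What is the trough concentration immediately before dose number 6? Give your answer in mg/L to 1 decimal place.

f = (1/2)^(τ/t½) = (1/2)^(56/28) ≈ 0.2500.
C₀ = D/Vd = 1750/250 ≈ 7.000 mg/L.
Before the 6th dose, 5 doses have been given. Superposition: Cmin = C₀·(f + f² + … + f^5).
≈ 7.000 × (0.2500 + 0.0625 + 0.0156 + 0.0039 + 0.0010) ≈ 7.000 × 0.3330 ≈ 2.331 mg/L.

2.3 mg/L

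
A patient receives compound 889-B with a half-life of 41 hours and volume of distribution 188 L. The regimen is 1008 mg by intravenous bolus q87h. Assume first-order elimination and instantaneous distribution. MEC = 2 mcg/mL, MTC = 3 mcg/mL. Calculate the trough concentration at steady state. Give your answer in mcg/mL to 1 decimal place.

k = ln2/t½ = ln2/41 ≈ 0.016906 h⁻¹; fraction remaining f = e^(−kτ) = e^(−0.016906×87) ≈ 0.2297.
Accumulation ratio R = 1/(1 − f) ≈ 1/0.7703 ≈ 1.2982.
Single-dose peak C₀ = D/Vd = 1008/188 ≈ 5.362 mcg/mL.
Steady-state peak Cmax,ss = C₀·R ≈ 5.362 × 1.2982 ≈ 6.961 mcg/mL.
Steady-state trough Cmin,ss = Cmax,ss·f ≈ 6.961 × 0.2297 ≈ 1.599 mcg/mL.
Trough 1.6 mcg/mL vs MEC 2 mcg/mL: subtherapeutic.

1.6 mcg/mL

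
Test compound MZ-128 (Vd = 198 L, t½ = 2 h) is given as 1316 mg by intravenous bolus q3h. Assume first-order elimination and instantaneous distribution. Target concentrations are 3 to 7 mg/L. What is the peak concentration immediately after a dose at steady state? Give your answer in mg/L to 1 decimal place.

10.3 mg/L

τ/t½ = 3/2 ≈ 1.5, so fraction remaining f = (1/2)^(3/2) ≈ 0.3536.
At steady state, accumulation factor R = 1/(1 − e^(−kτ)) ≈ 1.5470.
Single-dose peak C₀ = D/Vd = 1316/198 ≈ 6.646 mg/L.
Steady-state peak Cmax,ss = C₀·R ≈ 6.646 × 1.5470 ≈ 10.281 mg/L.
Peak 10.3 mg/L vs MTC 7 mg/L: exceeds toxic threshold.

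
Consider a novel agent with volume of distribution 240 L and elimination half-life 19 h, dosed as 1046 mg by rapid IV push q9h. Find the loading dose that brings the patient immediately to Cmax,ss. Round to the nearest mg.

3737 mg

f = (1/2)^(9/19) ≈ 0.720123; accumulation ratio R = 1/(1−f) ≈ 3.57300.
Loading dose to hit Cmax,ss on first dose: D_load = D_maint·R ≈ 1046 × 3.57300 ≈ 3737.36 mg.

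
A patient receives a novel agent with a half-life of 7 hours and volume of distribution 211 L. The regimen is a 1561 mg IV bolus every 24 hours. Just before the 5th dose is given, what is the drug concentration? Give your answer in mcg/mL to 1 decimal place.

0.8 mcg/mL

f = (1/2)^(τ/t½) = (1/2)^(24/7) ≈ 0.0929.
C₀ = D/Vd = 1561/211 ≈ 7.398 mcg/mL.
Before the 5th dose, 4 doses have been given. Superposition: Cmin = C₀·(f + f² + … + f^4).
≈ 7.398 × (0.0929 + 0.0086 + 0.0008 + 0.0001) ≈ 7.398 × 0.1024 ≈ 0.758 mcg/mL.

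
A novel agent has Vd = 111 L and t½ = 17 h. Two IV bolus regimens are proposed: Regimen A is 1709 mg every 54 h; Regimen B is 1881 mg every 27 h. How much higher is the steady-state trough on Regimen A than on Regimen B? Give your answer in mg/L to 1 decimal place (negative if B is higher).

-6.5 mg/L

Regimen A: f = (1/2)^(54/17) ≈ 0.1106; Cmin,ss = (1709/111)·f/(1−f) ≈ 1.915 mg/L.
Regimen B: f = (1/2)^(27/17) ≈ 0.3326; Cmin,ss = (1881/111)·f/(1−f) ≈ 8.445 mg/L.
Difference ≈ 1.915 − 8.445 ≈ -6.530 mg/L.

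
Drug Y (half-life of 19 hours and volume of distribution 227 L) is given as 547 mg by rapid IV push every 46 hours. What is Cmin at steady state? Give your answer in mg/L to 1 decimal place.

Over one 46-h interval, 46/19 ≈ 2.4211 half-lives elapse, leaving f ≈ 0.1867 of each dose.
Accumulation ratio R = 1/(1 − f) ≈ 1/0.8133 ≈ 1.2296.
Each bolus raises the concentration by D/Vd = 547/227 ≈ 2.410 mg/L.
Steady-state peak Cmax,ss = C₀·R ≈ 2.410 × 1.2296 ≈ 2.963 mg/L.
Steady-state trough Cmin,ss = Cmax,ss·f ≈ 2.963 × 0.1867 ≈ 0.553 mg/L.

0.6 mg/L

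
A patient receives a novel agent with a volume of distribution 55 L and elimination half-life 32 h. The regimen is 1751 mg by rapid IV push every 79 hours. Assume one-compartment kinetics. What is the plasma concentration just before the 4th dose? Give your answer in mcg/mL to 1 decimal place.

f = (1/2)^(τ/t½) = (1/2)^(79/32) ≈ 0.1806.
C₀ = D/Vd = 1751/55 ≈ 31.836 mcg/mL.
Before the 4th dose, 3 doses have been given. Superposition: Cmin = C₀·(f + f² + … + f^3).
≈ 31.836 × (0.1806 + 0.0326 + 0.0059) ≈ 31.836 × 0.2191 ≈ 6.975 mcg/mL.

7.0 mcg/mL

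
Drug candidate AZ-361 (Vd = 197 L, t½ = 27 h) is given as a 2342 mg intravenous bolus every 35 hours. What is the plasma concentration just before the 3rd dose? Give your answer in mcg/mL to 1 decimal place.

6.8 mcg/mL

f = (1/2)^(τ/t½) = (1/2)^(35/27) ≈ 0.4072.
C₀ = D/Vd = 2342/197 ≈ 11.888 mcg/mL.
Before the 3rd dose, 2 doses have been given. Superposition: Cmin = C₀·(f + f²).
≈ 11.888 × (0.4072 + 0.1658) ≈ 11.888 × 0.5730 ≈ 6.812 mcg/mL.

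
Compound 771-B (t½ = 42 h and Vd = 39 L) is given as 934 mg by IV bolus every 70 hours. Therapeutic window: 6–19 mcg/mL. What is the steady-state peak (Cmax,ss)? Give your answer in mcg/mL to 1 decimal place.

k = ln2/t½ = ln2/42 ≈ 0.016504 h⁻¹; fraction remaining f = e^(−kτ) = e^(−0.016504×70) ≈ 0.3150.
Accumulation ratio R = 1/(1 − f) ≈ 1/0.6850 ≈ 1.4599.
Single-dose peak C₀ = D/Vd = 934/39 ≈ 23.949 mcg/mL.
Steady-state peak Cmax,ss = C₀·R ≈ 23.949 × 1.4599 ≈ 34.963 mcg/mL.
Peak 35.0 mcg/mL vs MTC 19 mcg/mL: exceeds toxic threshold.

35.0 mcg/mL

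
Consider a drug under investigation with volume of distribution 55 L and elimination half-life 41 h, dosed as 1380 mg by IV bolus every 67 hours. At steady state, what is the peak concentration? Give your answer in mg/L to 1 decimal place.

Over one 67-h interval, 67/41 ≈ 1.6341 half-lives elapse, leaving f ≈ 0.3222 of each dose.
Accumulation ratio R = 1/(1 − f) ≈ 1/0.6778 ≈ 1.4754.
Each bolus raises the concentration by D/Vd = 1380/55 ≈ 25.091 mg/L.
Cmax,ss = C₀/(1 − f) ≈ 25.091/0.6778 ≈ 37.018 mg/L.

37.0 mg/L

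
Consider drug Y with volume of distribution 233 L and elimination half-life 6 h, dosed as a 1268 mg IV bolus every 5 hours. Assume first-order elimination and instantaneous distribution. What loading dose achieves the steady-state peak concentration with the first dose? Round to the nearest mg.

2890 mg

f = (1/2)^(5/6) ≈ 0.561231; accumulation ratio R = 1/(1−f) ≈ 2.27910.
Loading dose to hit Cmax,ss on first dose: D_load = D_maint·R ≈ 1268 × 2.27910 ≈ 2889.90 mg.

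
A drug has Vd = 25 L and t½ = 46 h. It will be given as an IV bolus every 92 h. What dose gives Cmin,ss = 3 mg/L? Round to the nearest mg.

225 mg

τ/t½ = 92/46 ≈ 2, so f = (1/2)^(92/46) ≈ 0.250000.
Cmin,ss = (D/Vd)·f/(1−f), so D = Cmin,ss·Vd·(1−f)/f.
D = 3 × 25 × (1−f)/f ≈ 3 × 25 × 3.00000 ≈ 225.00 mg.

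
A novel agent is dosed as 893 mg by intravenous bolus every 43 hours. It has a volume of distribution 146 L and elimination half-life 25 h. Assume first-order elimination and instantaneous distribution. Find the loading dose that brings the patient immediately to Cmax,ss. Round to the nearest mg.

f = (1/2)^(43/25) ≈ 0.303549; accumulation ratio R = 1/(1−f) ≈ 1.43585.
Loading dose to hit Cmax,ss on first dose: D_load = D_maint·R ≈ 893 × 1.43585 ≈ 1282.21 mg.

1282 mg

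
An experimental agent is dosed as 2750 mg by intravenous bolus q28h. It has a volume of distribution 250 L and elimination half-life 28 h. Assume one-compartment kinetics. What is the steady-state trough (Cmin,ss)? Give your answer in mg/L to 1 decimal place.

τ = 28 h = 1 half-life, so f = (1/2)^1 = 0.5.
At steady state, R = 1/(1 − 0.5) = 2/1.
Single-dose peak C₀ = D/Vd = 2750/250 = 11 mg/L.
Steady-state peak Cmax,ss = C₀·R = 11 × 2/1 ≈ 22.000 mg/L.
Steady-state trough Cmin,ss = Cmax,ss·f ≈ 22.000 × 0.5 ≈ 11.000 mg/L.

11.0 mg/L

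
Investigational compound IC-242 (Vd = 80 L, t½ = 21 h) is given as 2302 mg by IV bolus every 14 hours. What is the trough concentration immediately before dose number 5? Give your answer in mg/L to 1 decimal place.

f = (1/2)^(τ/t½) = (1/2)^(14/21) ≈ 0.6300.
C₀ = D/Vd = 2302/80 ≈ 28.775 mg/L.
Before the 5th dose, 4 doses have been given. Superposition: Cmin = C₀·(f + f² + … + f^4).
≈ 28.775 × (0.6300 + 0.3969 + 0.2500 + 0.1575) ≈ 28.775 × 1.4344 ≈ 41.275 mg/L.

41.3 mg/L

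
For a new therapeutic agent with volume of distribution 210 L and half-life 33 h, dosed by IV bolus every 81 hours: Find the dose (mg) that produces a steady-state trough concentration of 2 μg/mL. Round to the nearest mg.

1882 mg

τ/t½ = 81/33 ≈ 2.4545, so f = (1/2)^(81/33) ≈ 0.182435.
Cmin,ss = (D/Vd)·f/(1−f), so D = Cmin,ss·Vd·(1−f)/f.
D = 2 × 210 × (1−f)/f ≈ 2 × 210 × 4.48140 ≈ 1882.19 mg.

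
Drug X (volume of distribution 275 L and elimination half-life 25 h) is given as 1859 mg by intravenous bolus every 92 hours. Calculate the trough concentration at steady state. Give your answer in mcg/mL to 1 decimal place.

0.6 mcg/mL

k = ln2/t½ = ln2/25 ≈ 0.027726 h⁻¹; fraction remaining f = e^(−kτ) = e^(−0.027726×92) ≈ 0.0780.
Accumulation ratio R = 1/(1 − f) ≈ 1/0.9220 ≈ 1.0846.
Single-dose peak C₀ = D/Vd = 1859/275 ≈ 6.760 mcg/mL.
Cmax,ss = C₀/(1 − f) ≈ 6.760/0.9220 ≈ 7.332 mcg/mL.
Steady-state trough Cmin,ss = Cmax,ss·f ≈ 7.332 × 0.0780 ≈ 0.572 mcg/mL.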